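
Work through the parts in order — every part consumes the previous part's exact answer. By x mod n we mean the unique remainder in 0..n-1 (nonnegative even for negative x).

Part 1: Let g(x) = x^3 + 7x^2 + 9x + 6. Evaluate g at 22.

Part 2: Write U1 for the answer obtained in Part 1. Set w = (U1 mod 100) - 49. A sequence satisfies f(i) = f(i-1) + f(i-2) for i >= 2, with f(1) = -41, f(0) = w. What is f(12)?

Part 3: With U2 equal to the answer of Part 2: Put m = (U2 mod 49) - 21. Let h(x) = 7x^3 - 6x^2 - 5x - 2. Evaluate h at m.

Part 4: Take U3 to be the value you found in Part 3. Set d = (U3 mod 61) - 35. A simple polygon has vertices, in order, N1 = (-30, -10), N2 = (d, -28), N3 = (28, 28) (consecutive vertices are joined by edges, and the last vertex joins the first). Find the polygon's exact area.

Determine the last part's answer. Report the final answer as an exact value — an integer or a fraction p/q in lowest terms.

Part 1: 1*(22)^3 + 7*(22)^2 + 9*(22)^1 + 6 = (10648) + (3388) + (198) + (6) = 14240; answer 14240
Part 2: U1 = 14240; w = -9; f(2) = 1*(-41) + 1*(-9) = -50; iterating: f(2)=-50, f(3)=-91, f(4)=-141, f(5)=-232, f(6)=-373, f(7)=-605, f(8)=-978, f(9)=-1583, f(10)=-2561, f(11)=-4144, f(12)=-6705; answer -6705
Part 3: U2 = -6705; m = -13; 7*(-13)^3 - 6*(-13)^2 - 5*(-13)^1 - 2 = (-15379) + (-1014) + (65) + (-2) = -16330; answer -16330
Part 4: U3 = -16330; d = -17; cross terms: (-30*-28 - -17*-10)=670, (-17*28 - 28*-28)=308, (28*-10 - -30*28)=560; twice the area = |1538| = 1538; area = 769; answer 769

769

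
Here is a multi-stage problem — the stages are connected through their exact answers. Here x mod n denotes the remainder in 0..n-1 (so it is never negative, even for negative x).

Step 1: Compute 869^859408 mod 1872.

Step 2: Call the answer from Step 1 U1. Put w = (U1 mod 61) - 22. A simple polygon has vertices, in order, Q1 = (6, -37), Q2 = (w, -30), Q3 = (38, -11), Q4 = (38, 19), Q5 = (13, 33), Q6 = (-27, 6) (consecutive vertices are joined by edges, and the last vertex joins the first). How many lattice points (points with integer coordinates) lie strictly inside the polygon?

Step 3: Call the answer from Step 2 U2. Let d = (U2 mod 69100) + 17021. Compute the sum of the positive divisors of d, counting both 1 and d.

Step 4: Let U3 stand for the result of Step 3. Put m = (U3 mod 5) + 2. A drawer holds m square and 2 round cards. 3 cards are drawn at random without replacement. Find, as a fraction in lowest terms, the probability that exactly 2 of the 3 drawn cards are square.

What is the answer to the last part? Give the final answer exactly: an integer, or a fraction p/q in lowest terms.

Step 1: squarings mod 1872: 869^1=869, 869^2=745, 869^4=913, 869^8=529, 869^16=913, 869^32=529, 869^64=913, 869^128=529, 869^256=913, 869^512=529, 869^1024=913, 869^2048=529, 869^4096=913, 869^8192=529, 869^16384=913, 869^32768=529, 869^65536=913, 869^131072=529, 869^262144=913, 869^524288=529; 869^859408 = 869^16 * 869^256 * 869^1024 * 869^2048 * 869^4096 * 869^65536 * 869^262144 * 869^524288 = 913 (mod 1872); answer 913
Step 2: U1 = 913; w = 37; cross terms: (6*-30 - 37*-37)=1189, (37*-11 - 38*-30)=733, (38*19 - 38*-11)=1140, (38*33 - 13*19)=1007, (13*6 - -27*33)=969, (-27*-37 - 6*6)=963; twice the area = |6001| = 6001; area = 6001/2; boundary points = 1 + 1 + 30 + 1 + 1 + 1 = 35; strictly interior points = area - boundary/2 + 1 = 2984; answer 2984
Step 3: U2 = 2984; d = 20005; 20005 = 5 * 4001; sigma = (1 + 5) * (1 + 4001) = 6 * 4002 = 24012; answer 24012
Step 4: U3 = 24012; m = 4; total draws C(6,3) = 20; favorable C(4,2)*C(2,1) = 12; P = 3/5; answer 3/5

3/5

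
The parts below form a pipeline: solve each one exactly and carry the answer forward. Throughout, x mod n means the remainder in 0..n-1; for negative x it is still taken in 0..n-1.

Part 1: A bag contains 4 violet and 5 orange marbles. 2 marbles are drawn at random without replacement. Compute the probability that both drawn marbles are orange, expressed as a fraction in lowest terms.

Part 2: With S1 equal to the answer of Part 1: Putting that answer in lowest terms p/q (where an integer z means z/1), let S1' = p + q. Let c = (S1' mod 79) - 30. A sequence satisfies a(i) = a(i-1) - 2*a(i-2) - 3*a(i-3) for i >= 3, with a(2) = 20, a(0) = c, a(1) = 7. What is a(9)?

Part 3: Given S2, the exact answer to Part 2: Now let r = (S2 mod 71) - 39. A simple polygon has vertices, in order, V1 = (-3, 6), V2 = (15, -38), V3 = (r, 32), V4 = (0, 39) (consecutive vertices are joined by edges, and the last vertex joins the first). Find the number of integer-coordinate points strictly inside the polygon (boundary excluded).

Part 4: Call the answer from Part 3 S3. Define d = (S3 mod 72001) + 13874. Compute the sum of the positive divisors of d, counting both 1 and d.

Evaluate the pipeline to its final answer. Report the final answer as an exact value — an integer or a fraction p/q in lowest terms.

23544

Part 1: total draws C(9,2) = 36; favorable C(5,2) = 10; P = 5/18; answer 5/18
Part 2: S1 = 5/18; threaded value p + q = 23; c = -7; a(3) = 1*(20) - 2*(7) - 3*(-7) = 27; iterating: a(3)=27, a(4)=-34, a(5)=-148, a(6)=-161, a(7)=237, a(8)=1003, a(9)=1012; answer 1012
Part 3: S2 = 1012; r = -21; cross terms: (-3*-38 - 15*6)=24, (15*32 - -21*-38)=-318, (-21*39 - 0*32)=-819, (0*6 - -3*39)=117; twice the area = |-996| = 996; area = 498; boundary points = 2 + 2 + 7 + 3 = 14; strictly interior points = area - boundary/2 + 1 = 492; answer 492
Part 4: S3 = 492; d = 14366; 14366 = 2 * 11 * 653; sigma = (1 + 2) * (1 + 11) * (1 + 653) = 3 * 12 * 654 = 23544; answer 23544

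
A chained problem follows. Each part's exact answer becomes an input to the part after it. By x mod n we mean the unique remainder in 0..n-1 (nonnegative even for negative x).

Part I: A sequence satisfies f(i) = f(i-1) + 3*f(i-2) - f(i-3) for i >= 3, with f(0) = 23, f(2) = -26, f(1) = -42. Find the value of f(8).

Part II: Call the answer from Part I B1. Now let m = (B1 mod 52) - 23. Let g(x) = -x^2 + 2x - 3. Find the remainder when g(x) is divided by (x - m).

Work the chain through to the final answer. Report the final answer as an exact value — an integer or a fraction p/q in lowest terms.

Part I: f(3) = 1*(-26) + 3*(-42) - 1*(23) = -175; iterating: f(3)=-175, f(4)=-211, f(5)=-710, f(6)=-1168, f(7)=-3087, f(8)=-5881; answer -5881
Part II: B1 = -5881; m = 24; remainder = value at the root: -1*(24)^2 + 2*(24)^1 - 3 = (-576) + (48) + (-3) = -531; answer -531

-531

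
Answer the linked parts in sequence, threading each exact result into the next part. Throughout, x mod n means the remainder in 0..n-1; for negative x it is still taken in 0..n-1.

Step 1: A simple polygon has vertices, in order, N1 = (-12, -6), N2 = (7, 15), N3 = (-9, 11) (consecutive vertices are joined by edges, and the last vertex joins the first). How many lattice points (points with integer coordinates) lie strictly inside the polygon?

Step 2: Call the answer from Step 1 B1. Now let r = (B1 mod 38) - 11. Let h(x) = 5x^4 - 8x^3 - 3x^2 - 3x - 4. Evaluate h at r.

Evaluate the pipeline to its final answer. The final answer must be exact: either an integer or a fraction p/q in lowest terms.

149

Step 1: cross terms: (-12*15 - 7*-6)=-138, (7*11 - -9*15)=212, (-9*-6 - -12*11)=186; twice the area = |260| = 260; area = 130; boundary points = 1 + 4 + 1 = 6; strictly interior points = area - boundary/2 + 1 = 128; answer 128
Step 2: B1 = 128; r = 3; 5*(3)^4 - 8*(3)^3 - 3*(3)^2 - 3*(3)^1 - 4 = (405) + (-216) + (-27) + (-9) + (-4) = 149; answer 149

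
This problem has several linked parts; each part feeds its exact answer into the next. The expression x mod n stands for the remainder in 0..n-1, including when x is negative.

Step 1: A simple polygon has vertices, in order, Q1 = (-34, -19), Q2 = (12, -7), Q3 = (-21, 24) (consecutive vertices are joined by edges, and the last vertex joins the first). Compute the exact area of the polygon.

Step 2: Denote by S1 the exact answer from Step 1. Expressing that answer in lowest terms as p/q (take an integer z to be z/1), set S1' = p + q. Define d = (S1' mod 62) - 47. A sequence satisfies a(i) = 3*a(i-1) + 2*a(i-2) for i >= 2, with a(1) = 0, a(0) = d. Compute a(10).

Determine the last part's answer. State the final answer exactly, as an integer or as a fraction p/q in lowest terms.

Step 1: cross terms: (-34*-7 - 12*-19)=466, (12*24 - -21*-7)=141, (-21*-19 - -34*24)=1215; twice the area = |1822| = 1822; area = 911; answer 911
Step 2: S1 = 911; threaded value p + q = 912; d = -3; a(2) = 3*(0) + 2*(-3) = -6; iterating: a(2)=-6, a(3)=-18, a(4)=-66, a(5)=-234, a(6)=-834, a(7)=-2970, a(8)=-10578, a(9)=-37674, a(10)=-134178; answer -134178

-134178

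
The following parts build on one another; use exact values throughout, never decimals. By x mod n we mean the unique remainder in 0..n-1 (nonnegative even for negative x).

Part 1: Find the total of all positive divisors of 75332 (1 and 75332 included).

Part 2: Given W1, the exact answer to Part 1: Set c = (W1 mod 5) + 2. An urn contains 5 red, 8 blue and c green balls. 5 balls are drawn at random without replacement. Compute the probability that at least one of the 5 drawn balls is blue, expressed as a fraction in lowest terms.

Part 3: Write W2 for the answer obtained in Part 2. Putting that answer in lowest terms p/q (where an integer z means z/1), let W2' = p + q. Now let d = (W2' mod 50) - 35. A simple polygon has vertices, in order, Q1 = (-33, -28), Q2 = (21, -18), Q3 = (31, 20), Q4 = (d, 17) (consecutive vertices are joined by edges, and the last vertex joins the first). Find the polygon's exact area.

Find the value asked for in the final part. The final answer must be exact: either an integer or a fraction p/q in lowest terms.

1624

Part 1: 75332 = 2^2 * 37 * 509; sigma = (1 + 2 + 4) * (1 + 37) * (1 + 509) = 7 * 38 * 510 = 135660; answer 135660
Part 2: W1 = 135660; c = 2; total draws C(15,5) = 3003; complement C(7,5) = 21; favorable 3003 - 21 = 2982; P = 142/143; answer 142/143
Part 3: W2 = 142/143; threaded value p + q = 285; d = 0; cross terms: (-33*-18 - 21*-28)=1182, (21*20 - 31*-18)=978, (31*17 - 0*20)=527, (0*-28 - -33*17)=561; twice the area = |3248| = 3248; area = 1624; answer 1624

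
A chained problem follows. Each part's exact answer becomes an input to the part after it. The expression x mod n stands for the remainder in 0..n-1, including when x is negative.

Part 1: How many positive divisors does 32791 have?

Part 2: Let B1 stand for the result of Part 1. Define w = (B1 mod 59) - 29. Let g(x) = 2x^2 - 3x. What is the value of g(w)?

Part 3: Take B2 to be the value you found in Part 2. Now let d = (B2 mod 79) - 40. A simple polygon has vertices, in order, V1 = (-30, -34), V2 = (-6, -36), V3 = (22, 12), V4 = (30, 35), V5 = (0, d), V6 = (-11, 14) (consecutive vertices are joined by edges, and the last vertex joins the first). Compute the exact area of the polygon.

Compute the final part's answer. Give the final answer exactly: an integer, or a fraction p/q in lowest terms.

Part 1: 32791 = 11^2 * 271; number of divisors = (2+1) * (1+1) = 6; answer 6
Part 2: B1 = 6; w = -23; 2*(-23)^2 - 3*(-23)^1 = (1058) + (69) = 1127; answer 1127
Part 3: B2 = 1127; d = -19; cross terms: (-30*-36 - -6*-34)=876, (-6*12 - 22*-36)=720, (22*35 - 30*12)=410, (30*-19 - 0*35)=-570, (0*14 - -11*-19)=-209, (-11*-34 - -30*14)=794; twice the area = |2021| = 2021; area = 2021/2; answer 2021/2

2021/2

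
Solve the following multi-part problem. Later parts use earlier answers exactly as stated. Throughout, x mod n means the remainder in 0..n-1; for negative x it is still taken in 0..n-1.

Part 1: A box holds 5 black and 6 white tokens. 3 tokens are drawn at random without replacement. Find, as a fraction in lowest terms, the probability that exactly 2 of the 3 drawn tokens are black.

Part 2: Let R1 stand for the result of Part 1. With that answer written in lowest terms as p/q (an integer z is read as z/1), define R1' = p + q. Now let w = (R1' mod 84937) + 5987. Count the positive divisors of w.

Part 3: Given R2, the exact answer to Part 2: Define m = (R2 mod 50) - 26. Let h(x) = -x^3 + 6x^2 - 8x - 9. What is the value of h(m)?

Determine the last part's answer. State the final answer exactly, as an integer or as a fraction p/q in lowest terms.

Part 1: total draws C(11,3) = 165; favorable C(5,2)*C(6,1) = 60; P = 4/11; answer 4/11
Part 2: R1 = 4/11; threaded value p + q = 15; w = 6002; 6002 = 2 * 3001; number of divisors = (1+1) * (1+1) = 4; answer 4
Part 3: R2 = 4; m = -22; -1*(-22)^3 + 6*(-22)^2 - 8*(-22)^1 - 9 = (10648) + (2904) + (176) + (-9) = 13719; answer 13719

13719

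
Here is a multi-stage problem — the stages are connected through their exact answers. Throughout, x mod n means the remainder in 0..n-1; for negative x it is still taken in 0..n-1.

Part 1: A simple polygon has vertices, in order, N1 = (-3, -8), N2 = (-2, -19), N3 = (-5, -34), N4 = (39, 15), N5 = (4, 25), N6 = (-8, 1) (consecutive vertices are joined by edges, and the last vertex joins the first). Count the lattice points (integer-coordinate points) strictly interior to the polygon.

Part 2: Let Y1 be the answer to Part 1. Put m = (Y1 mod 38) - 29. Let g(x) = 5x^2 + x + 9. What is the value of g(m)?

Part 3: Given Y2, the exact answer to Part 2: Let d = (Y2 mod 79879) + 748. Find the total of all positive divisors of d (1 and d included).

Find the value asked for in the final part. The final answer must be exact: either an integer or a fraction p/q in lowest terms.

Part 1: cross terms: (-3*-19 - -2*-8)=41, (-2*-34 - -5*-19)=-27, (-5*15 - 39*-34)=1251, (39*25 - 4*15)=915, (4*1 - -8*25)=204, (-8*-8 - -3*1)=67; twice the area = |2451| = 2451; area = 2451/2; boundary points = 1 + 3 + 1 + 5 + 12 + 1 = 23; strictly interior points = area - boundary/2 + 1 = 1215; answer 1215
Part 2: Y1 = 1215; m = 8; 5*(8)^2 + 1*(8)^1 + 9 = (320) + (8) + (9) = 337; answer 337
Part 3: Y2 = 337; d = 1085; 1085 = 5 * 7 * 31; sigma = (1 + 5) * (1 + 7) * (1 + 31) = 6 * 8 * 32 = 1536; answer 1536

1536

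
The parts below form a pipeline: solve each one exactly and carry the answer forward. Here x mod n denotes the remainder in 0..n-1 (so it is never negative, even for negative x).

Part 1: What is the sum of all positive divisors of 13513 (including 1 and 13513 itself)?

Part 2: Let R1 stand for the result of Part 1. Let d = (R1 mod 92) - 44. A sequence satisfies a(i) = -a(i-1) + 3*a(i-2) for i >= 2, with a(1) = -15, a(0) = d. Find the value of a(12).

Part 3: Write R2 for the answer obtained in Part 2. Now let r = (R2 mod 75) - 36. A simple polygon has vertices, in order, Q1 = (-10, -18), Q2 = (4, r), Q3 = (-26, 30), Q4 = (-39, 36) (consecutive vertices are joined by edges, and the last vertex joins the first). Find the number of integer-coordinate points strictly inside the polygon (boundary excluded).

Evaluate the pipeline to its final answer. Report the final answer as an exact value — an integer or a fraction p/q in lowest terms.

Part 1: 13513 is prime, so its only divisors are 1 and 13513; sigma = 1 + 13513 = 13514; answer 13514
Part 2: R1 = 13514; d = 38; a(2) = -1*(-15) + 3*(38) = 129; iterating: a(2)=129, a(3)=-174, a(4)=561, a(5)=-1083, a(6)=2766, a(7)=-6015, a(8)=14313, a(9)=-32358, a(10)=75297, a(11)=-172371, a(12)=398262; answer 398262
Part 3: R2 = 398262; r = -24; cross terms: (-10*-24 - 4*-18)=312, (4*30 - -26*-24)=-504, (-26*36 - -39*30)=234, (-39*-18 - -10*36)=1062; twice the area = |1104| = 1104; area = 552; boundary points = 2 + 6 + 1 + 1 = 10; strictly interior points = area - boundary/2 + 1 = 548; answer 548

548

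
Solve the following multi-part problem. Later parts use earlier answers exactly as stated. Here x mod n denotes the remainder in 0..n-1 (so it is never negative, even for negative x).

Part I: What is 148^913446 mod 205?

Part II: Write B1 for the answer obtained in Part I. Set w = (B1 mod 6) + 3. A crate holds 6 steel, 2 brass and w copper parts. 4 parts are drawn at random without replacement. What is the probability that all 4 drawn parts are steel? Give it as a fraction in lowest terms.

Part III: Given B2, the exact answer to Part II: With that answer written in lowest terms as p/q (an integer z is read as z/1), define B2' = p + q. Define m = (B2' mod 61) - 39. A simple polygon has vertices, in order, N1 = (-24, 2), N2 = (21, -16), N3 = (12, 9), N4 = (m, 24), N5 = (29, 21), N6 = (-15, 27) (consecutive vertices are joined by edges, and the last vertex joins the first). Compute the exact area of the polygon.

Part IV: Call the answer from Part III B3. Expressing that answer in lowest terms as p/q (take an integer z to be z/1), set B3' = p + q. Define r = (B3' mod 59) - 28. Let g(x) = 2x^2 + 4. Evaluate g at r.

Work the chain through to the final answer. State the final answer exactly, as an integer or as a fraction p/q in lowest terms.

Part I: squarings mod 205: 148^1=148, 148^2=174, 148^4=141, 148^8=201, 148^16=16, 148^32=51, 148^64=141, 148^128=201, 148^256=16, 148^512=51, 148^1024=141, 148^2048=201, 148^4096=16, 148^8192=51, 148^16384=141, 148^32768=201, 148^65536=16, 148^131072=51, 148^262144=141, 148^524288=201; 148^913446 = 148^2 * 148^4 * 148^32 * 148^4096 * 148^8192 * 148^16384 * 148^32768 * 148^65536 * 148^262144 * 148^524288 = 139 (mod 205); answer 139
Part II: B1 = 139; w = 4; total draws C(12,4) = 495; favorable C(6,4) = 15; P = 1/33; answer 1/33
Part III: B2 = 1/33; threaded value p + q = 34; m = -5; cross terms: (-24*-16 - 21*2)=342, (21*9 - 12*-16)=381, (12*24 - -5*9)=333, (-5*21 - 29*24)=-801, (29*27 - -15*21)=1098, (-15*2 - -24*27)=618; twice the area = |1971| = 1971; area = 1971/2; answer 1971/2
Part IV: B3 = 1971/2; threaded value p + q = 1973; r = -2; 2*(-2)^2 + 4 = (8) + (4) = 12; answer 12

12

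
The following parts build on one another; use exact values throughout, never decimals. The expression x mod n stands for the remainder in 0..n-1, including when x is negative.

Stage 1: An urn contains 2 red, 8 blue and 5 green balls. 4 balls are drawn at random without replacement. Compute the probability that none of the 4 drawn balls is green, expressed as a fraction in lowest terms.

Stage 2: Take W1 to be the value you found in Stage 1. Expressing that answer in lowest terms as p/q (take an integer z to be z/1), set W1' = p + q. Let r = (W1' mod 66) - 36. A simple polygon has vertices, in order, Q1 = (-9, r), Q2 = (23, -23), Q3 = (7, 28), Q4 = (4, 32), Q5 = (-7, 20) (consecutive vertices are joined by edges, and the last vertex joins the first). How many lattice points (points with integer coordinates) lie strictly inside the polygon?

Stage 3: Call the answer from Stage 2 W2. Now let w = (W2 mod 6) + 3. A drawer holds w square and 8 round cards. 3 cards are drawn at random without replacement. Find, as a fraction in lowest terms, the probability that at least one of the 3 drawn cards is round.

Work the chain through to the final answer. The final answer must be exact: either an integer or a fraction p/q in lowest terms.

54/55

Stage 1: total draws C(15,4) = 1365; favorable C(10,4) = 210; P = 2/13; answer 2/13
Stage 2: W1 = 2/13; threaded value p + q = 15; r = -21; cross terms: (-9*-23 - 23*-21)=690, (23*28 - 7*-23)=805, (7*32 - 4*28)=112, (4*20 - -7*32)=304, (-7*-21 - -9*20)=327; twice the area = |2238| = 2238; area = 1119; boundary points = 2 + 1 + 1 + 1 + 1 = 6; strictly interior points = area - boundary/2 + 1 = 1117; answer 1117
Stage 3: W2 = 1117; w = 4; total draws C(12,3) = 220; complement C(4,3) = 4; favorable 220 - 4 = 216; P = 54/55; answer 54/55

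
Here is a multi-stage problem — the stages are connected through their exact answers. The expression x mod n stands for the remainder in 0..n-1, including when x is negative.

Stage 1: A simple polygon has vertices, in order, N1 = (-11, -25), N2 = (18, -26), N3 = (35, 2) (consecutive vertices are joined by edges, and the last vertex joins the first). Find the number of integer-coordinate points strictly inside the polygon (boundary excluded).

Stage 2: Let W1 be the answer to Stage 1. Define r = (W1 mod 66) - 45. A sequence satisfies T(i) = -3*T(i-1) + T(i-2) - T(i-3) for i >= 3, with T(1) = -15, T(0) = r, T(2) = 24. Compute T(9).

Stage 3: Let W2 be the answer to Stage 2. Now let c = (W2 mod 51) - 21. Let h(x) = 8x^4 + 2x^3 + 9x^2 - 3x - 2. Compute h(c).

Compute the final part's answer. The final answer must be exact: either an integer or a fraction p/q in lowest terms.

Stage 1: cross terms: (-11*-26 - 18*-25)=736, (18*2 - 35*-26)=946, (35*-25 - -11*2)=-853; twice the area = |829| = 829; area = 829/2; boundary points = 1 + 1 + 1 = 3; strictly interior points = area - boundary/2 + 1 = 414; answer 414
Stage 2: W1 = 414; r = -27; T(3) = -3*(24) + 1*(-15) - 1*(-27) = -60; iterating: T(3)=-60, T(4)=219, T(5)=-741, T(6)=2502, T(7)=-8466, T(8)=28641, T(9)=-96891; answer -96891
Stage 3: W2 = -96891; c = -12; 8*(-12)^4 + 2*(-12)^3 + 9*(-12)^2 - 3*(-12)^1 - 2 = (165888) + (-3456) + (1296) + (36) + (-2) = 163762; answer 163762

163762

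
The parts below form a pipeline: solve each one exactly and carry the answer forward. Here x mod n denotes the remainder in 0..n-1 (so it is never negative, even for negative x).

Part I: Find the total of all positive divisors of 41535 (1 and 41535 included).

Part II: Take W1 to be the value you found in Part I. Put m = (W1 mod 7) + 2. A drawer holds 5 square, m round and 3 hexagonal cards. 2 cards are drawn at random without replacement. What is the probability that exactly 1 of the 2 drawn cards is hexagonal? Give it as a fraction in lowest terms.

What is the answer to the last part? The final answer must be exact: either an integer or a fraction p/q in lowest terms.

7/15

Part I: 41535 = 3^2 * 5 * 13 * 71; sigma = (1 + 3 + 9) * (1 + 5) * (1 + 13) * (1 + 71) = 13 * 6 * 14 * 72 = 78624; answer 78624
Part II: W1 = 78624; m = 2; total draws C(10,2) = 45; favorable C(3,1)*C(7,1) = 21; P = 7/15; answer 7/15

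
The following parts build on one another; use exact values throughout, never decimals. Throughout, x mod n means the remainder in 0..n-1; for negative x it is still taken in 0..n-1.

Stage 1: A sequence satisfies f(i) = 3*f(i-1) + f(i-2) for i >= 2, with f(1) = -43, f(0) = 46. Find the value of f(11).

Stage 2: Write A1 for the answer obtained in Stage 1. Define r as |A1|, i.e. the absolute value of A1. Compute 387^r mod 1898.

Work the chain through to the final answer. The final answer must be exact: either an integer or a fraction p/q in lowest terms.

Stage 1: f(2) = 3*(-43) + 1*(46) = -83; iterating: f(2)=-83, f(3)=-292, f(4)=-959, f(5)=-3169, f(6)=-10466, f(7)=-34567, f(8)=-114167, f(9)=-377068, f(10)=-1245371, f(11)=-4113181; answer -4113181
Stage 2: A1 = -4113181; r = 4113181; squarings mod 1898: 387^1=387, 387^2=1725, 387^4=1459, 387^8=1023, 387^16=731, 387^32=1023, 387^64=731, 387^128=1023, 387^256=731, 387^512=1023, 387^1024=731, 387^2048=1023, 387^4096=731, 387^8192=1023, 387^16384=731, 387^32768=1023, 387^65536=731, 387^131072=1023, 387^262144=731, 387^524288=1023, 387^1048576=731, 387^2097152=1023; 387^4113181 = 387^1 * 387^4 * 387^8 * 387^16 * 387^256 * 387^512 * 387^16384 * 387^32768 * 387^131072 * 387^262144 * 387^524288 * 387^1048576 * 387^2097152 = 1219 (mod 1898); answer 1219

1219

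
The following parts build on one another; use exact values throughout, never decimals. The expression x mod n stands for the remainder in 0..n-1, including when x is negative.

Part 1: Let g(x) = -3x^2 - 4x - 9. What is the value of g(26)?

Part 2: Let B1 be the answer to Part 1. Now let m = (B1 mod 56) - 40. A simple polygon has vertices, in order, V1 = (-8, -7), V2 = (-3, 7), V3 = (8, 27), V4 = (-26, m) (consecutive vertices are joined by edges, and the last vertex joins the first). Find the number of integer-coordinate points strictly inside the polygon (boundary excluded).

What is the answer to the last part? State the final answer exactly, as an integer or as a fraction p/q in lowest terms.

357

Part 1: -3*(26)^2 - 4*(26)^1 - 9 = (-2028) + (-104) + (-9) = -2141; answer -2141
Part 2: B1 = -2141; m = 3; cross terms: (-8*7 - -3*-7)=-77, (-3*27 - 8*7)=-137, (8*3 - -26*27)=726, (-26*-7 - -8*3)=206; twice the area = |718| = 718; area = 359; boundary points = 1 + 1 + 2 + 2 = 6; strictly interior points = area - boundary/2 + 1 = 357; answer 357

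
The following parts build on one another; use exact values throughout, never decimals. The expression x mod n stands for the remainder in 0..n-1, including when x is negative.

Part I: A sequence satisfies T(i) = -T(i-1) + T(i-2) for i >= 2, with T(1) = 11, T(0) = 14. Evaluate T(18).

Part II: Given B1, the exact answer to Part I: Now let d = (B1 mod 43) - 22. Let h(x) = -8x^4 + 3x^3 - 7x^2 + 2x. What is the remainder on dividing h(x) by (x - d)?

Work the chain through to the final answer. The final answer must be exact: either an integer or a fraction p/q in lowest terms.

Part I: T(2) = -1*(11) + 1*(14) = 3; iterating: T(2)=3, T(3)=8, T(4)=-5, T(5)=13, T(6)=-18, T(7)=31, T(8)=-49, T(9)=80, T(10)=-129, T(11)=209, T(12)=-338, T(13)=547, T(14)=-885, T(15)=1432, T(16)=-2317, T(17)=3749, T(18)=-6066; answer -6066
Part II: B1 = -6066; d = 18; remainder = value at the root: -8*(18)^4 + 3*(18)^3 - 7*(18)^2 + 2*(18)^1 = (-839808) + (17496) + (-2268) + (36) = -824544; answer -824544

-824544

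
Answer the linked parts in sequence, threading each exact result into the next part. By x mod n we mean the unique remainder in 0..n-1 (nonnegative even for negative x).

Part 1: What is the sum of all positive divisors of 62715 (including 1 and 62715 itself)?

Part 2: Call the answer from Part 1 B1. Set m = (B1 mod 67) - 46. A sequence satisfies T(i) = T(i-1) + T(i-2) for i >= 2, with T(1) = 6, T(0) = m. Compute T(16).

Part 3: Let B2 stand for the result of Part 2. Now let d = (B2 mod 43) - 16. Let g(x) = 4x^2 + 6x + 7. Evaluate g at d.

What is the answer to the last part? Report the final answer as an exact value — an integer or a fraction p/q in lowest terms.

Part 1: 62715 = 3 * 5 * 37 * 113; sigma = (1 + 3) * (1 + 5) * (1 + 37) * (1 + 113) = 4 * 6 * 38 * 114 = 103968; answer 103968
Part 2: B1 = 103968; m = 5; T(2) = 1*(6) + 1*(5) = 11; iterating: T(2)=11, T(3)=17, T(4)=28, T(5)=45, T(6)=73, T(7)=118, T(8)=191, T(9)=309, T(10)=500, T(11)=809, T(12)=1309, T(13)=2118, T(14)=3427, T(15)=5545, T(16)=8972; answer 8972
Part 3: B2 = 8972; d = 12; 4*(12)^2 + 6*(12)^1 + 7 = (576) + (72) + (7) = 655; answer 655

655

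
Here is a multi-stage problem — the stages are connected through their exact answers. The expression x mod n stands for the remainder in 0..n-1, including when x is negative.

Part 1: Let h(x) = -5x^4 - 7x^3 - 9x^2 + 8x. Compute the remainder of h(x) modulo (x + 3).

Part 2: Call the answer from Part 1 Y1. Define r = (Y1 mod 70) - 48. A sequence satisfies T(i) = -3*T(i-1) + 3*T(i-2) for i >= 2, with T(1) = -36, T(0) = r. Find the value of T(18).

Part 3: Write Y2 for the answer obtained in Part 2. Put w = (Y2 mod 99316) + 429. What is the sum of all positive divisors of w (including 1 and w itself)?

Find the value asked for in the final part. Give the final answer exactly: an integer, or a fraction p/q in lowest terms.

Part 1: remainder = value at the root: -5*(-3)^4 - 7*(-3)^3 - 9*(-3)^2 + 8*(-3)^1 = (-405) + (189) + (-81) + (-24) = -321; answer -321
Part 2: Y1 = -321; r = -19; T(2) = -3*(-36) + 3*(-19) = 51; iterating: T(2)=51, T(3)=-261, T(4)=936, T(5)=-3591, T(6)=13581, T(7)=-51516, T(8)=195291, T(9)=-740421, T(10)=2807136, T(11)=-10642671, T(12)=40349421, T(13)=-152976276, T(14)=579977091, T(15)=-2198860101, T(16)=8336511576, T(17)=-31606115031, T(18)=119827879821; answer 119827879821
Part 3: Y2 = 119827879821; w = 47454; 47454 = 2 * 3 * 11 * 719; sigma = (1 + 2) * (1 + 3) * (1 + 11) * (1 + 719) = 3 * 4 * 12 * 720 = 103680; answer 103680

103680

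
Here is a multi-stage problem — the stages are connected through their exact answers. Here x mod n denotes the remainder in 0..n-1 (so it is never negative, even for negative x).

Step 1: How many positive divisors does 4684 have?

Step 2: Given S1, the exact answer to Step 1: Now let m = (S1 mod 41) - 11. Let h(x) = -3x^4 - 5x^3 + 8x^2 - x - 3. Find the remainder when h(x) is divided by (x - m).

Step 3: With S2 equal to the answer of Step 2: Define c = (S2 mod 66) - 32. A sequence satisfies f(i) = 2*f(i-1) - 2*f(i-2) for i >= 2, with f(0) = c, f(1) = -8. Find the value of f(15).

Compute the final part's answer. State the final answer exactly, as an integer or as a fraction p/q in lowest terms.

Step 1: 4684 = 2^2 * 1171; number of divisors = (2+1) * (1+1) = 6; answer 6
Step 2: S1 = 6; m = -5; remainder = value at the root: -3*(-5)^4 - 5*(-5)^3 + 8*(-5)^2 - 1*(-5)^1 - 3 = (-1875) + (625) + (200) + (5) + (-3) = -1048; answer -1048
Step 3: S2 = -1048; c = -24; f(2) = 2*(-8) - 2*(-24) = 32; iterating: f(2)=32, f(3)=80, f(4)=96, f(5)=32, f(6)=-128, f(7)=-320, f(8)=-384, f(9)=-128, f(10)=512, f(11)=1280, f(12)=1536, f(13)=512, f(14)=-2048, f(15)=-5120; answer -5120

-5120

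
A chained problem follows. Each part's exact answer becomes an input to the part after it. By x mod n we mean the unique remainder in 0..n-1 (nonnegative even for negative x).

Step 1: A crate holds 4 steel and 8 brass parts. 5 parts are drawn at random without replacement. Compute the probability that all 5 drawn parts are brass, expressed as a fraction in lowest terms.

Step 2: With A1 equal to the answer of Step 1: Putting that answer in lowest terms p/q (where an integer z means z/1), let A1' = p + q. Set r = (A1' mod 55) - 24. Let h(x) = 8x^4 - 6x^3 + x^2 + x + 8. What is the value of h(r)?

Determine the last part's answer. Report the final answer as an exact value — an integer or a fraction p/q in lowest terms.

4134194

Step 1: total draws C(12,5) = 792; favorable C(8,5) = 56; P = 7/99; answer 7/99
Step 2: A1 = 7/99; threaded value p + q = 106; r = 27; 8*(27)^4 - 6*(27)^3 + 1*(27)^2 + 1*(27)^1 + 8 = (4251528) + (-118098) + (729) + (27) + (8) = 4134194; answer 4134194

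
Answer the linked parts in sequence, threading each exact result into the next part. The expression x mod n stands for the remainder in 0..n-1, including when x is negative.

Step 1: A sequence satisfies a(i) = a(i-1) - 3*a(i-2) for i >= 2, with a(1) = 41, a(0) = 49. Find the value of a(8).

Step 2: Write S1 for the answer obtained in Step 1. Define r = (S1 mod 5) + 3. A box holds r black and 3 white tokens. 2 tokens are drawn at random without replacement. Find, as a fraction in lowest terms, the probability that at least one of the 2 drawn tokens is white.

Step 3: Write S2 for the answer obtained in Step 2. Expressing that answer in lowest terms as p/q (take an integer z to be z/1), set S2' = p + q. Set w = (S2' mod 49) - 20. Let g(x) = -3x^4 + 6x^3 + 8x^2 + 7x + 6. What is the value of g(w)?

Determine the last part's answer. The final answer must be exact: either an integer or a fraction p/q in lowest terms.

18

Step 1: a(2) = 1*(41) - 3*(49) = -106; iterating: a(2)=-106, a(3)=-229, a(4)=89, a(5)=776, a(6)=509, a(7)=-1819, a(8)=-3346; answer -3346
Step 2: S1 = -3346; r = 7; total draws C(10,2) = 45; complement C(7,2) = 21; favorable 45 - 21 = 24; P = 8/15; answer 8/15
Step 3: S2 = 8/15; threaded value p + q = 23; w = 3; -3*(3)^4 + 6*(3)^3 + 8*(3)^2 + 7*(3)^1 + 6 = (-243) + (162) + (72) + (21) + (6) = 18; answer 18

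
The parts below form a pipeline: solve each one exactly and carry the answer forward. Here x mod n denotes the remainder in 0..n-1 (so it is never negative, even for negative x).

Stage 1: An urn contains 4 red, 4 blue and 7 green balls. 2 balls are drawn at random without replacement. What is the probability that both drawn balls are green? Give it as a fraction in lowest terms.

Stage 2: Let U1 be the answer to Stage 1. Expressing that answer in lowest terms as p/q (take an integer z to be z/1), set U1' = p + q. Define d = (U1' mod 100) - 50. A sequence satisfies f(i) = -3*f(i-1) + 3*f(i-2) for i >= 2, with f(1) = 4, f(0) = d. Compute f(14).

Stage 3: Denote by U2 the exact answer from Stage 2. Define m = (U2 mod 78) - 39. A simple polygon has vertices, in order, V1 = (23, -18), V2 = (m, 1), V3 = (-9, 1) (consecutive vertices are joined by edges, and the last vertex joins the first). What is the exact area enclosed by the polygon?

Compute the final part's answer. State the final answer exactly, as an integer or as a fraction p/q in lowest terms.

228

Stage 1: total draws C(15,2) = 105; favorable C(7,2) = 21; P = 1/5; answer 1/5
Stage 2: U1 = 1/5; threaded value p + q = 6; d = -44; f(2) = -3*(4) + 3*(-44) = -144; iterating: f(2)=-144, f(3)=444, f(4)=-1764, f(5)=6624, f(6)=-25164, f(7)=95364, f(8)=-361584, f(9)=1370844, f(10)=-5197284, f(11)=19704384, f(12)=-74705004, f(13)=283228164, f(14)=-1073799504; answer -1073799504
Stage 3: U2 = -1073799504; m = 15; cross terms: (23*1 - 15*-18)=293, (15*1 - -9*1)=24, (-9*-18 - 23*1)=139; twice the area = |456| = 456; area = 228; answer 228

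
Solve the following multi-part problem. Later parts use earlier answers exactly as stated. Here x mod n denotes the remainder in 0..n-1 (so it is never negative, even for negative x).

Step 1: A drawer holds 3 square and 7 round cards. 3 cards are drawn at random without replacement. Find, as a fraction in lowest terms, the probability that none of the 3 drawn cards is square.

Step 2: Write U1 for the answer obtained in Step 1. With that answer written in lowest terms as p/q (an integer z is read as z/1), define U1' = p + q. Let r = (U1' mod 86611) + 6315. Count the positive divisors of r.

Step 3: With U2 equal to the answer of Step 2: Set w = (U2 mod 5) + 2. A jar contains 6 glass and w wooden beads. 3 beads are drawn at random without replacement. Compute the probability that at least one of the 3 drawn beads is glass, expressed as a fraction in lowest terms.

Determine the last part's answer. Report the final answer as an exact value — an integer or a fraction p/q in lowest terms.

31/33

Step 1: total draws C(10,3) = 120; favorable C(7,3) = 35; P = 7/24; answer 7/24
Step 2: U1 = 7/24; threaded value p + q = 31; r = 6346; 6346 = 2 * 19 * 167; number of divisors = (1+1) * (1+1) * (1+1) = 8; answer 8
Step 3: U2 = 8; w = 5; total draws C(11,3) = 165; complement C(5,3) = 10; favorable 165 - 10 = 155; P = 31/33; answer 31/33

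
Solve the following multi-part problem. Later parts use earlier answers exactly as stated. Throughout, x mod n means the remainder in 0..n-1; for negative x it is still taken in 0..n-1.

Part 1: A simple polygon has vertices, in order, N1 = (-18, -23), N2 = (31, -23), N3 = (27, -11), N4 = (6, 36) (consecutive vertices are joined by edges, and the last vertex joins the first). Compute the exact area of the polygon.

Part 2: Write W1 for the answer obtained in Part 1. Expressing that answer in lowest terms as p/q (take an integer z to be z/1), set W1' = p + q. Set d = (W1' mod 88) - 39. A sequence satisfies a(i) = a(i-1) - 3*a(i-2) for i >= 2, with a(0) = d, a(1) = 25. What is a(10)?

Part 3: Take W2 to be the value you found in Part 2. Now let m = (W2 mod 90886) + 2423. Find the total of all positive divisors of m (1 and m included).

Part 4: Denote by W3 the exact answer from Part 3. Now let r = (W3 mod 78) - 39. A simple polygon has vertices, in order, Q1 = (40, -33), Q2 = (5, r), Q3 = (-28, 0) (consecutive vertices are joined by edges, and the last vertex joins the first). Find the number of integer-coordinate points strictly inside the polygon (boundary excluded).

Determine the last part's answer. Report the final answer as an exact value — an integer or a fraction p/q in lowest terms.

1459

Part 1: cross terms: (-18*-23 - 31*-23)=1127, (31*-11 - 27*-23)=280, (27*36 - 6*-11)=1038, (6*-23 - -18*36)=510; twice the area = |2955| = 2955; area = 2955/2; answer 2955/2
Part 2: W1 = 2955/2; threaded value p + q = 2957; d = 14; a(2) = 1*(25) - 3*(14) = -17; iterating: a(2)=-17, a(3)=-92, a(4)=-41, a(5)=235, a(6)=358, a(7)=-347, a(8)=-1421, a(9)=-380, a(10)=3883; answer 3883
Part 3: W2 = 3883; m = 6306; 6306 = 2 * 3 * 1051; sigma = (1 + 2) * (1 + 3) * (1 + 1051) = 3 * 4 * 1052 = 12624; answer 12624
Part 4: W3 = 12624; r = 27; cross terms: (40*27 - 5*-33)=1245, (5*0 - -28*27)=756, (-28*-33 - 40*0)=924; twice the area = |2925| = 2925; area = 2925/2; boundary points = 5 + 3 + 1 = 9; strictly interior points = area - boundary/2 + 1 = 1459; answer 1459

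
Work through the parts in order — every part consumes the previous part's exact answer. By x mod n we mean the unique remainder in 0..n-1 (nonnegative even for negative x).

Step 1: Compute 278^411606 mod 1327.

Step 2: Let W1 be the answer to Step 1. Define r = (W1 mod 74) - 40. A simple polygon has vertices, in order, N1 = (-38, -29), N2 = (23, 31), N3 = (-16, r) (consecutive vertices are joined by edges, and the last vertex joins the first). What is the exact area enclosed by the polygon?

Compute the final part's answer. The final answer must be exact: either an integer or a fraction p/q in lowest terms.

1869/2

Step 1: squarings mod 1327: 278^1=278, 278^2=318, 278^4=272, 278^8=999, 278^16=97, 278^32=120, 278^64=1130, 278^128=326, 278^256=116, 278^512=186, 278^1024=94, 278^2048=874, 278^4096=851, 278^8192=986, 278^16384=832, 278^32768=857, 278^65536=618, 278^131072=1075, 278^262144=1135; 278^411606 = 278^2 * 278^4 * 278^16 * 278^64 * 278^128 * 278^256 * 278^512 * 278^1024 * 278^16384 * 278^131072 * 278^262144 = 964 (mod 1327); answer 964
Step 2: W1 = 964; r = -38; cross terms: (-38*31 - 23*-29)=-511, (23*-38 - -16*31)=-378, (-16*-29 - -38*-38)=-980; twice the area = |-1869| = 1869; area = 1869/2; answer 1869/2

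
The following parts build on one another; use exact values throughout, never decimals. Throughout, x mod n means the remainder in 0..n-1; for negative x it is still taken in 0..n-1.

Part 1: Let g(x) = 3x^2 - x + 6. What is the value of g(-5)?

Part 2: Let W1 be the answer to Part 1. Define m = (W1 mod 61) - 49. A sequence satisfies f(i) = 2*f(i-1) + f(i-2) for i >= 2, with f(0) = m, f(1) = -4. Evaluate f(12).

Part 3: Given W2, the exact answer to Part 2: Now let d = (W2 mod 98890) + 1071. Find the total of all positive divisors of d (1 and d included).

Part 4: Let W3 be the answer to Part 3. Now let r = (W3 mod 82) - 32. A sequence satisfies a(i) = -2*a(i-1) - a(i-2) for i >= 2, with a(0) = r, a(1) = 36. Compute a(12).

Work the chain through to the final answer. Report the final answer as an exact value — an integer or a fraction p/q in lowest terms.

-872

Part 1: 3*(-5)^2 - 1*(-5)^1 + 6 = (75) + (5) + (6) = 86; answer 86
Part 2: W1 = 86; m = -24; f(2) = 2*(-4) + 1*(-24) = -32; iterating: f(2)=-32, f(3)=-68, f(4)=-168, f(5)=-404, f(6)=-976, f(7)=-2356, f(8)=-5688, f(9)=-13732, f(10)=-33152, f(11)=-80036, f(12)=-193224; answer -193224
Part 3: W2 = -193224; d = 5627; 5627 = 17 * 331; sigma = (1 + 17) * (1 + 331) = 18 * 332 = 5976; answer 5976
Part 4: W3 = 5976; r = 40; a(2) = -2*(36) - 1*(40) = -112; iterating: a(2)=-112, a(3)=188, a(4)=-264, a(5)=340, a(6)=-416, a(7)=492, a(8)=-568, a(9)=644, a(10)=-720, a(11)=796, a(12)=-872; answer -872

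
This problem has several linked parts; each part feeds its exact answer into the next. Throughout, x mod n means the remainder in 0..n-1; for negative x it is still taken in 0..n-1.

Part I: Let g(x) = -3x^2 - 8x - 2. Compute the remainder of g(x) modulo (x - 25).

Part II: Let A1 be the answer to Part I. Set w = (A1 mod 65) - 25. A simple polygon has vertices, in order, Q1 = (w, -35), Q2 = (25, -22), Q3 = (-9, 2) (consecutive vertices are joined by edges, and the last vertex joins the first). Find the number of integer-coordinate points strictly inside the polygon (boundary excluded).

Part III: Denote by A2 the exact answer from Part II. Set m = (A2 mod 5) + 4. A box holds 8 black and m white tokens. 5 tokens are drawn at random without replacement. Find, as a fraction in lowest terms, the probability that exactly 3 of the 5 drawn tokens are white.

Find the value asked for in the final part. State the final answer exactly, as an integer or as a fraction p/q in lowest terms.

Part I: remainder = value at the root: -3*(25)^2 - 8*(25)^1 - 2 = (-1875) + (-200) + (-2) = -2077; answer -2077
Part II: A1 = -2077; w = -22; cross terms: (-22*-22 - 25*-35)=1359, (25*2 - -9*-22)=-148, (-9*-35 - -22*2)=359; twice the area = |1570| = 1570; area = 785; boundary points = 1 + 2 + 1 = 4; strictly interior points = area - boundary/2 + 1 = 784; answer 784
Part III: A2 = 784; m = 8; total draws C(16,5) = 4368; favorable C(8,3)*C(8,2) = 1568; P = 14/39; answer 14/39

14/39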